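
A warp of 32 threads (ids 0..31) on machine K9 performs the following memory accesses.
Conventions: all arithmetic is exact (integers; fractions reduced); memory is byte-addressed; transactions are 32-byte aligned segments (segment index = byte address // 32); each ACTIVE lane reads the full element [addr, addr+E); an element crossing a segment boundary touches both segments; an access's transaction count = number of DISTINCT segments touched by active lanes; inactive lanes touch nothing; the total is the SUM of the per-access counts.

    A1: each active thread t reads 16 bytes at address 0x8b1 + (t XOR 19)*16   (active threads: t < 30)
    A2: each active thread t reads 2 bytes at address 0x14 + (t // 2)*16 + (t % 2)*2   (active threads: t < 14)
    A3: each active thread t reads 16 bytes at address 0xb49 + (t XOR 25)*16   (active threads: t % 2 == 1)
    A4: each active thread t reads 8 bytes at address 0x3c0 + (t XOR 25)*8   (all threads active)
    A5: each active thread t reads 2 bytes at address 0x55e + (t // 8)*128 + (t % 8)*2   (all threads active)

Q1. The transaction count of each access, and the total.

A1: 17 transactions
A2: 4 transactions
A3: 16 transactions
A4: 8 transactions
A5: 8 transactions

Answer: 17,4,16,8,8; total 53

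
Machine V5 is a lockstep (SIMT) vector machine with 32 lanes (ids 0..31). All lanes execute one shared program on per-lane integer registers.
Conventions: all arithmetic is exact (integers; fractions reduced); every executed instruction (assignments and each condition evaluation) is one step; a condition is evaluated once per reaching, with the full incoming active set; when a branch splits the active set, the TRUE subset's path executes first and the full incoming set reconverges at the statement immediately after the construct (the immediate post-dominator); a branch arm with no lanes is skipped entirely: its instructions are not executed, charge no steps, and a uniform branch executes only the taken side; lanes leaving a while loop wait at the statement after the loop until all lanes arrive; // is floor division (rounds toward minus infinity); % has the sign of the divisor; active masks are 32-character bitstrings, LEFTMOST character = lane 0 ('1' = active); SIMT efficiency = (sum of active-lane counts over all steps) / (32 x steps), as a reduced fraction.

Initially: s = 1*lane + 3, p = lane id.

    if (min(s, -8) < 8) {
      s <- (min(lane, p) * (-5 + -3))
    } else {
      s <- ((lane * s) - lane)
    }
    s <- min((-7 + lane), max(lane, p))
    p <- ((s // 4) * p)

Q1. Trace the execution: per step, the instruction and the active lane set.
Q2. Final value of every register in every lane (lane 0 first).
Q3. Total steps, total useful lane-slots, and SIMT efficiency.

step 0: eval (min(s, -8) < 8)        11111111111111111111111111111111
step 1: s <- (min(lane, p) * (-5 + -3)) 11111111111111111111111111111111
step 2: s <- min((-7 + lane), max(lane, p)) 11111111111111111111111111111111
step 3: p <- ((s // 4) * p)          11111111111111111111111111111111

Answer: 4 steps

s: -7,-6,-5,-4,-3,-2,-1,0,1,2,3,4,5,6,7,8,9,10,11,12,13,14,15,16,17,18,19,20,21,22,23,24
p: 0,-2,-4,-3,-4,-5,-6,0,0,0,0,11,12,13,14,30,32,34,36,57,60,63,66,92,96,100,104,135,140,145,150,186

steps = 4; useful = 128; efficiency = 128/128 = 1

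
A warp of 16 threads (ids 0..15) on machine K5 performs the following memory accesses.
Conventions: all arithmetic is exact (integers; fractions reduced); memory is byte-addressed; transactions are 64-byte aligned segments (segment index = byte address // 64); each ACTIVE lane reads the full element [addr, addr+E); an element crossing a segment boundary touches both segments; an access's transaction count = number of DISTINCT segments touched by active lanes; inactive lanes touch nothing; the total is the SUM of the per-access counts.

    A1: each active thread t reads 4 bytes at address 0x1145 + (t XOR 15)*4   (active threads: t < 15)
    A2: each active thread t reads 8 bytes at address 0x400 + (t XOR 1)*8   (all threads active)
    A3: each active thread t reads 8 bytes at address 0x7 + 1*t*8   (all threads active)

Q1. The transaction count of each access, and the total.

A1: 2 transactions
A2: 2 transactions
A3: 3 transactions

Answer: 2,2,3; total 7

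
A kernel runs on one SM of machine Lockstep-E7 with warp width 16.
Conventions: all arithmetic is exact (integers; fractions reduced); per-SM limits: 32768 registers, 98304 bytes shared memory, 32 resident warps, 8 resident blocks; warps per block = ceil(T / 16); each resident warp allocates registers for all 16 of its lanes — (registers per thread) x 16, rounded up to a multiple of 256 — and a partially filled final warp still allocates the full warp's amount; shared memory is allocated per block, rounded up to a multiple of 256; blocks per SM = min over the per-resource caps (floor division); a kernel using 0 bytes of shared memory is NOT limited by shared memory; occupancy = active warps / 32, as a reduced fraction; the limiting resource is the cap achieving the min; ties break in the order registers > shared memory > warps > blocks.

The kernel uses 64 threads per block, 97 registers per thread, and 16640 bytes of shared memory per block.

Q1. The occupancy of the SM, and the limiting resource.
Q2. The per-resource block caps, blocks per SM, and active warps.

Answer: occupancy 1/2, limited by registers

registers: 4 blocks
shared memory: 5 blocks
warps: 8 blocks
blocks: 8 blocks

Answer: 4 blocks, 16 active warps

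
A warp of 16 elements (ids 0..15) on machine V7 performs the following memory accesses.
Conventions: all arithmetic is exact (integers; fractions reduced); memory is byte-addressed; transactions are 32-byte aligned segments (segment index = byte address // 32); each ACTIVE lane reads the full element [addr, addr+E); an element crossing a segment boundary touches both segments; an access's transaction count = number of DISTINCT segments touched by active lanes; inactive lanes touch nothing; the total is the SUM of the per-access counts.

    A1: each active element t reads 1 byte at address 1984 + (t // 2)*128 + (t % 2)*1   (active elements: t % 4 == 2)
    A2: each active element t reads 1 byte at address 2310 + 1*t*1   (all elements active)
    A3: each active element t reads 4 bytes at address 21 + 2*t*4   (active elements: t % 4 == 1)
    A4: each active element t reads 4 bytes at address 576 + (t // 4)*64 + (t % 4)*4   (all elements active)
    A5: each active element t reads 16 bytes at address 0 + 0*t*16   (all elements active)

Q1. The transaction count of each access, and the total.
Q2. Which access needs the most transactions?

A1: 4 transactions
A2: 1 transaction
A3: 5 transactions
A4: 4 transactions
A5: 1 transaction

Answer: 4,1,5,4,1; total 15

Answer: A3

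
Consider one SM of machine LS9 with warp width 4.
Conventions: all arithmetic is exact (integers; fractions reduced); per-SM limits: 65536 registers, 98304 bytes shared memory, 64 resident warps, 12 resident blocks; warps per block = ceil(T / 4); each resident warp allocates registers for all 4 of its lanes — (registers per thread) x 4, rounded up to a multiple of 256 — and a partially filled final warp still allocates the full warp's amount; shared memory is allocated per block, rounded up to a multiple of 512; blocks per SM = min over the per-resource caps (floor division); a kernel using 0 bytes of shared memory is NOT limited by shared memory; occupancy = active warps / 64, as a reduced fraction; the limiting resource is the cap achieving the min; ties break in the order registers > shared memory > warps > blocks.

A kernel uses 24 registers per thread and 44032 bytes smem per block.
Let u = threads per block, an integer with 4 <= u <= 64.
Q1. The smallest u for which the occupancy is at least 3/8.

Answer: u = 45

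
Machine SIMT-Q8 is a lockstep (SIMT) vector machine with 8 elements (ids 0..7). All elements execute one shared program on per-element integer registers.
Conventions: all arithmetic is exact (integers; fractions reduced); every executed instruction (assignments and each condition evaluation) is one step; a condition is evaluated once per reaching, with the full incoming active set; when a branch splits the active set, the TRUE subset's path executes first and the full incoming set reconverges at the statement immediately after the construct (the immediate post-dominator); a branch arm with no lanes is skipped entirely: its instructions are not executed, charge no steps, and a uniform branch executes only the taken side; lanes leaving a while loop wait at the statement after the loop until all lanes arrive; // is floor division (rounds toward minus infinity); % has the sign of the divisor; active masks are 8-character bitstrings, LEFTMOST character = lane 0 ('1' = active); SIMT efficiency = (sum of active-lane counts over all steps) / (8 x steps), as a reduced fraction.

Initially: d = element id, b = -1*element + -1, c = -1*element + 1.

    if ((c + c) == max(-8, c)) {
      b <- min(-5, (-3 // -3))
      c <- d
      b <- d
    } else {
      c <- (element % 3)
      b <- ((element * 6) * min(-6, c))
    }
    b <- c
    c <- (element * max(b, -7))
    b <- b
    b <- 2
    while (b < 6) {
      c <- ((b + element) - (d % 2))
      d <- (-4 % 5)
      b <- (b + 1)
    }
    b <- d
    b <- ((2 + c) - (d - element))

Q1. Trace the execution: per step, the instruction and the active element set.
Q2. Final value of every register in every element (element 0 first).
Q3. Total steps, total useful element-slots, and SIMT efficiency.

step 0: eval ((c + c) == max(-8, c)) 11111111
step 1: b <- min(-5, (-3 // -3))     01000000
step 2: c <- d                       01000000
step 3: b <- d                       01000000
step 4: c <- (element % 3)           10111111
step 5: b <- ((element * 6) * min(-6, c)) 10111111
step 6: b <- c                       11111111
step 7: c <- (element * max(b, -7))  11111111
step 8: b <- b                       11111111
step 9: b <- 2                       11111111
step 10: eval (b < 6)                 11111111
step 11: c <- ((b + element) - (d % 2)) 11111111
step 12: d <- (-4 % 5)                11111111
step 13: b <- (b + 1)                 11111111
step 14: eval (b < 6)                 11111111
step 15: c <- ((b + element) - (d % 2)) 11111111
step 16: d <- (-4 % 5)                11111111
step 17: b <- (b + 1)                 11111111
step 18: eval (b < 6)                 11111111
step 19: c <- ((b + element) - (d % 2)) 11111111
step 20: d <- (-4 % 5)                11111111
step 21: b <- (b + 1)                 11111111
step 22: eval (b < 6)                 11111111
step 23: c <- ((b + element) - (d % 2)) 11111111
step 24: d <- (-4 % 5)                11111111
step 25: b <- (b + 1)                 11111111
step 26: eval (b < 6)                 11111111
step 27: b <- d                       11111111
step 28: b <- ((2 + c) - (d - element)) 11111111

Answer: 29 steps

d: 1,1,1,1,1,1,1,1
b: 5,7,9,11,13,15,17,19
c: 4,5,6,7,8,9,10,11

steps = 29; useful = 209; efficiency = 209/232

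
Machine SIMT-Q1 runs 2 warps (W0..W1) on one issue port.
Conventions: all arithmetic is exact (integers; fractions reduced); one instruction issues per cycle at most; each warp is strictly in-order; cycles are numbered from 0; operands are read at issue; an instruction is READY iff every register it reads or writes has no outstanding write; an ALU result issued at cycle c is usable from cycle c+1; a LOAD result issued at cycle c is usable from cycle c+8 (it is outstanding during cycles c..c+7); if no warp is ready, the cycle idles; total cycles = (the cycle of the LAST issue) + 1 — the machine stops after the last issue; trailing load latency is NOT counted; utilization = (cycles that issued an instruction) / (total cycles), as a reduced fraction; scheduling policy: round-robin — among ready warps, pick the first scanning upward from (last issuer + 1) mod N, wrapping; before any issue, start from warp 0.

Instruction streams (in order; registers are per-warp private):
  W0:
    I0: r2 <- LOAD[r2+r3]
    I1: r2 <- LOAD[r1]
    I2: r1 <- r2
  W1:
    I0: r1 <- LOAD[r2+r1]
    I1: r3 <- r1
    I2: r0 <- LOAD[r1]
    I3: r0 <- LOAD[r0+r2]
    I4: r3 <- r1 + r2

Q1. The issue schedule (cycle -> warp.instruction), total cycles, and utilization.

cycle 0: W0.I0
cycle 1: W1.I0
cycle 2: idle
cycle 3: idle
cycle 4: idle
cycle 5: idle
cycle 6: idle
cycle 7: idle
cycle 8: W0.I1
cycle 9: W1.I1
cycle 10: W1.I2
cycle 11: idle
cycle 12: idle
cycle 13: idle
cycle 14: idle
cycle 15: idle
cycle 16: W0.I2
cycle 17: idle
cycle 18: W1.I3
cycle 19: W1.I4

Answer: 20 cycles, utilization 2/5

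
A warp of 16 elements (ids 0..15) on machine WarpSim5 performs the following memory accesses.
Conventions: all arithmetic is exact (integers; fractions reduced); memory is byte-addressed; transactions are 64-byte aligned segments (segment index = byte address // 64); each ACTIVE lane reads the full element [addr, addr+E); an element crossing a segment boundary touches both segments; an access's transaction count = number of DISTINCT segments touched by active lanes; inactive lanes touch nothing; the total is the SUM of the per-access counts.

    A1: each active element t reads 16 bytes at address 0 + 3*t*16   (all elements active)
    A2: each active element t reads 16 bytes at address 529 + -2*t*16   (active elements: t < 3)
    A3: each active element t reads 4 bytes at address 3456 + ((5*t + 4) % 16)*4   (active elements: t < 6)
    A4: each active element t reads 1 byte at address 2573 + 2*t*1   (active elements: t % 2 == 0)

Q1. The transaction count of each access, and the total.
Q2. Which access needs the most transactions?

A1: 12 transactions
A2: 2 transactions
A3: 1 transaction
A4: 1 transaction

Answer: 12,2,1,1; total 16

Answer: A1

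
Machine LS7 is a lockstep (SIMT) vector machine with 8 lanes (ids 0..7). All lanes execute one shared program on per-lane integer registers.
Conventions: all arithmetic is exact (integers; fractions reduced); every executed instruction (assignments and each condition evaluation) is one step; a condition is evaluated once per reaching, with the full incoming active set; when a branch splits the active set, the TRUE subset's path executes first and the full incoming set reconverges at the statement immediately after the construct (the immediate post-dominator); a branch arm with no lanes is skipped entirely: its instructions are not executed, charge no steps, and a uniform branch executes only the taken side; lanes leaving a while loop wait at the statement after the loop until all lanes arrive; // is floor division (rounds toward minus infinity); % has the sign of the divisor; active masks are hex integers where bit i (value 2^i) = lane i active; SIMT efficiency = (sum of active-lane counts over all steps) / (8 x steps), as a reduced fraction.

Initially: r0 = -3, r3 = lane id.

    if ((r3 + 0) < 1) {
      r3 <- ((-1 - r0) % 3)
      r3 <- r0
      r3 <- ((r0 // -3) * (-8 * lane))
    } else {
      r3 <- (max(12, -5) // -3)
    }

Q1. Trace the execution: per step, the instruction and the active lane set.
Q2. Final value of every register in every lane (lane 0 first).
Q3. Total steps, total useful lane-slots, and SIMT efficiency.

step 0: eval ((r3 + 0) < 1)          0xff
step 1: r3 <- ((-1 - r0) % 3)        0x01
step 2: r3 <- r0                     0x01
step 3: r3 <- ((r0 // -3) * (-8 * lane)) 0x01
step 4: r3 <- (max(12, -5) // -3)    0xfe

Answer: 5 steps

r0: -3,-3,-3,-3,-3,-3,-3,-3
r3: 0,-4,-4,-4,-4,-4,-4,-4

steps = 5; useful = 18; efficiency = 18/40 = 9/20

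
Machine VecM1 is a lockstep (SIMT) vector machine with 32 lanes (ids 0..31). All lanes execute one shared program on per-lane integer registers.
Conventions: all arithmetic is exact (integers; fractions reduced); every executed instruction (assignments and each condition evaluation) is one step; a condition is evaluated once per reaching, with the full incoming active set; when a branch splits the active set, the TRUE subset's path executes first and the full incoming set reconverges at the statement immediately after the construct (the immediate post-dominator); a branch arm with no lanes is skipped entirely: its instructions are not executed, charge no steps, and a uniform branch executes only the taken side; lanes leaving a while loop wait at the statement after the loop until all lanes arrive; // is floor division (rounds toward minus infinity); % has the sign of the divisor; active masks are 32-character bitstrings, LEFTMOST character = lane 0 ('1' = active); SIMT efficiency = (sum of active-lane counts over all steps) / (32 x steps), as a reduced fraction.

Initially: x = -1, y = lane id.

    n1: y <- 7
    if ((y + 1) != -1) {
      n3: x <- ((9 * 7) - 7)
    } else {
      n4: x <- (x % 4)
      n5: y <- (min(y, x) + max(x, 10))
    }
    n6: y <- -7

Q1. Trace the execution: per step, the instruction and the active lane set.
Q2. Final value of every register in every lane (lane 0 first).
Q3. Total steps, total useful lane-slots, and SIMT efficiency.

step 0: y <- 7                       11111111111111111111111111111111
step 1: eval ((y + 1) != -1)         11111111111111111111111111111111
step 2: x <- ((9 * 7) - 7)           11111111111111111111111111111111
step 3: y <- -7                      11111111111111111111111111111111

Answer: 4 steps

x: 56,56,56,56,56,56,56,56,56,56,56,56,56,56,56,56,56,56,56,56,56,56,56,56,56,56,56,56,56,56,56,56
y: -7,-7,-7,-7,-7,-7,-7,-7,-7,-7,-7,-7,-7,-7,-7,-7,-7,-7,-7,-7,-7,-7,-7,-7,-7,-7,-7,-7,-7,-7,-7,-7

steps = 4; useful = 128; efficiency = 128/128 = 1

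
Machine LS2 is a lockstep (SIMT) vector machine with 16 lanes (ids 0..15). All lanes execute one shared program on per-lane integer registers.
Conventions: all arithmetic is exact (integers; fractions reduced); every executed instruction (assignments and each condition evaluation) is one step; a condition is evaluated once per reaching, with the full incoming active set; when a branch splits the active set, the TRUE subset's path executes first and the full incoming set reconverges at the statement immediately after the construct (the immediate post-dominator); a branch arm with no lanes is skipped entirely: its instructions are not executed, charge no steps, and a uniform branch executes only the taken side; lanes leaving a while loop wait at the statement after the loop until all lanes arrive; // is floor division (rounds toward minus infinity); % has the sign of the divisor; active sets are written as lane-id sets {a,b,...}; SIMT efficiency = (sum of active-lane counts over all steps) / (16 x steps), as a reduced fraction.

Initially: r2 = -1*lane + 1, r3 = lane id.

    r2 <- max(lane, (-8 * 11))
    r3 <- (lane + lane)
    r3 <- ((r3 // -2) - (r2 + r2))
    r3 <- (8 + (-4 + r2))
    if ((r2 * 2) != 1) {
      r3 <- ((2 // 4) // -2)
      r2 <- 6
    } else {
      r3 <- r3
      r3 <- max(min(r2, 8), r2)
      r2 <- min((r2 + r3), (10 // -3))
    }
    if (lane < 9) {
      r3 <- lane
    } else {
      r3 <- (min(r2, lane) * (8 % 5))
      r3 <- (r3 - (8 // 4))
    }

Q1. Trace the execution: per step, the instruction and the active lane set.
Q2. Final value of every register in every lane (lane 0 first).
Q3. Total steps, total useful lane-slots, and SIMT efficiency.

step 0: r2 <- max(lane, (-8 * 11))   {0,1,2,3,4,5,6,7,8,9,10,11,12,13,14,15}
step 1: r3 <- (lane + lane)          {0,1,2,3,4,5,6,7,8,9,10,11,12,13,14,15}
step 2: r3 <- ((r3 // -2) - (r2 + r2)) {0,1,2,3,4,5,6,7,8,9,10,11,12,13,14,15}
step 3: r3 <- (8 + (-4 + r2))        {0,1,2,3,4,5,6,7,8,9,10,11,12,13,14,15}
step 4: eval ((r2 * 2) != 1)         {0,1,2,3,4,5,6,7,8,9,10,11,12,13,14,15}
step 5: r3 <- ((2 // 4) // -2)       {0,1,2,3,4,5,6,7,8,9,10,11,12,13,14,15}
step 6: r2 <- 6                      {0,1,2,3,4,5,6,7,8,9,10,11,12,13,14,15}
step 7: eval (lane < 9)              {0,1,2,3,4,5,6,7,8,9,10,11,12,13,14,15}
step 8: r3 <- lane                   {0,1,2,3,4,5,6,7,8}
step 9: r3 <- (min(r2, lane) * (8 % 5)) {9,10,11,12,13,14,15}
step 10: r3 <- (r3 - (8 // 4))        {9,10,11,12,13,14,15}

Answer: 11 steps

r2: 6,6,6,6,6,6,6,6,6,6,6,6,6,6,6,6
r3: 0,1,2,3,4,5,6,7,8,16,16,16,16,16,16,16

steps = 11; useful = 151; efficiency = 151/176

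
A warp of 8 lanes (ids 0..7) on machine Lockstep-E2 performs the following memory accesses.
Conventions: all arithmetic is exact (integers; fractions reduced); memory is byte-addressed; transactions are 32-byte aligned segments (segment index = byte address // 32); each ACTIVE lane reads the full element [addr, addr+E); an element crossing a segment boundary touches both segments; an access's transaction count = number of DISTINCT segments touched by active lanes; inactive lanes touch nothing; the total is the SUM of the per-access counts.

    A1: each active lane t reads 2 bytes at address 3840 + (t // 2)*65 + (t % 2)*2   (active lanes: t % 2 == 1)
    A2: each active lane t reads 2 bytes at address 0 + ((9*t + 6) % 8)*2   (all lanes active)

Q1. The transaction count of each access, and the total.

A1: 4 transactions
A2: 1 transaction

Answer: 4,1; total 5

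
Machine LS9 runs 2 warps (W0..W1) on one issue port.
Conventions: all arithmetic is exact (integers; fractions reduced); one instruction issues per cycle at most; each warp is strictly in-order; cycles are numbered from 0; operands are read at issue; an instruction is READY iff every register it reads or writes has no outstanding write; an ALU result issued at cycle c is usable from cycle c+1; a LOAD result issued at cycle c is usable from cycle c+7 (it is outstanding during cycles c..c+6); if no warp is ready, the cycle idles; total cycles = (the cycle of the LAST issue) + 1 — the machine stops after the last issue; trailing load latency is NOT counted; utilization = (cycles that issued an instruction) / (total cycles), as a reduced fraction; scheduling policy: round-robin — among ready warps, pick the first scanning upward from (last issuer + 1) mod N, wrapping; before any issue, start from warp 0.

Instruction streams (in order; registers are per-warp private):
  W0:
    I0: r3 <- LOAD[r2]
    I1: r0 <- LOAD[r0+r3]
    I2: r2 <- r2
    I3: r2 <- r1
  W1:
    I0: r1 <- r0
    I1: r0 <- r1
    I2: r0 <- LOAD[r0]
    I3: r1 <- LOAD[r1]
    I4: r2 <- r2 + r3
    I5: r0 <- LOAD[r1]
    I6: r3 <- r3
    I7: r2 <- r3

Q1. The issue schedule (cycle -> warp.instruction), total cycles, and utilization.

cycle 0: W0.I0
cycle 1: W1.I0
cycle 2: W1.I1
cycle 3: W1.I2
cycle 4: W1.I3
cycle 5: W1.I4
cycle 6: idle
cycle 7: W0.I1
cycle 8: W0.I2
cycle 9: W0.I3
cycle 10: idle
cycle 11: W1.I5
cycle 12: W1.I6
cycle 13: W1.I7

Answer: 14 cycles, utilization 6/7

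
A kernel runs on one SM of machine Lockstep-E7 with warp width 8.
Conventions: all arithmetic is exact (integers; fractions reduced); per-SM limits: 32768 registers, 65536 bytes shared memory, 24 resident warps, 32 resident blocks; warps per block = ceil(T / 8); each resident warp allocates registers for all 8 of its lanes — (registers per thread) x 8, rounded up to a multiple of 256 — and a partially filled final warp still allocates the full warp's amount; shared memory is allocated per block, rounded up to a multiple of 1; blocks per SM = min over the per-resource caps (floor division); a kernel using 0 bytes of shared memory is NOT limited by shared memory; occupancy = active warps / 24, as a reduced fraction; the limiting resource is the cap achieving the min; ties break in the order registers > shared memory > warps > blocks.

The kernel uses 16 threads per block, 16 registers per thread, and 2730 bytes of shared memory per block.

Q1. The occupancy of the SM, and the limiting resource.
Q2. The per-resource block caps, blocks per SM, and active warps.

Answer: occupancy 1, limited by warps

registers: 64 blocks
shared memory: 24 blocks
warps: 12 blocks
blocks: 32 blocks

Answer: 12 blocks, 24 active warps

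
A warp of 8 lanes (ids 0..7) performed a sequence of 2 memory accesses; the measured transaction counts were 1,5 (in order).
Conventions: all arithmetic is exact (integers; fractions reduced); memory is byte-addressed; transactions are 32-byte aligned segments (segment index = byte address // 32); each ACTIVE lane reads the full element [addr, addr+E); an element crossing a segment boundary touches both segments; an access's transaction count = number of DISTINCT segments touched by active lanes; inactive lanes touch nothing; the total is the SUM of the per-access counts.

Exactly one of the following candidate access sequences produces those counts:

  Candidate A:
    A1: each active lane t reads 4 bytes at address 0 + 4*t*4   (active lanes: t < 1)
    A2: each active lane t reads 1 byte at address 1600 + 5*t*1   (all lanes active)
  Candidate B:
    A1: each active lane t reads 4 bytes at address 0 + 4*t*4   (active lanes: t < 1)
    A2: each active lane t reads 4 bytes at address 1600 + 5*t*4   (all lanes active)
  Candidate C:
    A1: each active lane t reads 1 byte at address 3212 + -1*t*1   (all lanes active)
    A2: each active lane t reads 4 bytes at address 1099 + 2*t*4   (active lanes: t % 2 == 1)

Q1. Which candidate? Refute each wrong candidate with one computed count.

A: A2 gives 2 transactions, not 5
C: A2 gives 3 transactions, not 5
B: all counts match (1,5)

Answer: B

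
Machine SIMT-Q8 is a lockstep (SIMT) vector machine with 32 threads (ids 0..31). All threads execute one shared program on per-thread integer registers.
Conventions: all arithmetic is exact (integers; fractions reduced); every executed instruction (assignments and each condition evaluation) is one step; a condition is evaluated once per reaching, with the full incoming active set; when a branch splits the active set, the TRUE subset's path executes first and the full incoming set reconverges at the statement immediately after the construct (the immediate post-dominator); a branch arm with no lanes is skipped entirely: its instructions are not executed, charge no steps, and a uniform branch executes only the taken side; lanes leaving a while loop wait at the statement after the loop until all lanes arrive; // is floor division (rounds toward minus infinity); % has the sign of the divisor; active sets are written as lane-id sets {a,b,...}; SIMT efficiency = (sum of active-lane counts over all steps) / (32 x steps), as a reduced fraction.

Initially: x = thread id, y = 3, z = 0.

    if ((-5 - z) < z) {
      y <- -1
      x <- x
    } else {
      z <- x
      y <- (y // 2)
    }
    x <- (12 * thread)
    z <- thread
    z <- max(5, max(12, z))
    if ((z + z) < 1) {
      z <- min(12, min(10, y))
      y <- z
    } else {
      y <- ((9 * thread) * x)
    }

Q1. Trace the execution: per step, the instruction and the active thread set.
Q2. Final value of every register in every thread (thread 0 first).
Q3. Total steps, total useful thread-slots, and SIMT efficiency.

step 0: eval ((-5 - z) < z)          {0,1,2,3,4,5,6,7,8,9,10,11,12,13,14,15,16,17,18,19,20,21,22,23,24,25,26,27,28,29,30,31}
step 1: y <- -1                      {0,1,2,3,4,5,6,7,8,9,10,11,12,13,14,15,16,17,18,19,20,21,22,23,24,25,26,27,28,29,30,31}
step 2: x <- x                       {0,1,2,3,4,5,6,7,8,9,10,11,12,13,14,15,16,17,18,19,20,21,22,23,24,25,26,27,28,29,30,31}
step 3: x <- (12 * thread)           {0,1,2,3,4,5,6,7,8,9,10,11,12,13,14,15,16,17,18,19,20,21,22,23,24,25,26,27,28,29,30,31}
step 4: z <- thread                  {0,1,2,3,4,5,6,7,8,9,10,11,12,13,14,15,16,17,18,19,20,21,22,23,24,25,26,27,28,29,30,31}
step 5: z <- max(5, max(12, z))      {0,1,2,3,4,5,6,7,8,9,10,11,12,13,14,15,16,17,18,19,20,21,22,23,24,25,26,27,28,29,30,31}
step 6: eval ((z + z) < 1)           {0,1,2,3,4,5,6,7,8,9,10,11,12,13,14,15,16,17,18,19,20,21,22,23,24,25,26,27,28,29,30,31}
step 7: y <- ((9 * thread) * x)      {0,1,2,3,4,5,6,7,8,9,10,11,12,13,14,15,16,17,18,19,20,21,22,23,24,25,26,27,28,29,30,31}

Answer: 8 steps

x: 0,12,24,36,48,60,72,84,96,108,120,132,144,156,168,180,192,204,216,228,240,252,264,276,288,300,312,324,336,348,360,372
y: 0,108,432,972,1728,2700,3888,5292,6912,8748,10800,13068,15552,18252,21168,24300,27648,31212,34992,38988,43200,47628,52272,57132,62208,67500,73008,78732,84672,90828,97200,103788
z: 12,12,12,12,12,12,12,12,12,12,12,12,12,13,14,15,16,17,18,19,20,21,22,23,24,25,26,27,28,29,30,31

steps = 8; useful = 256; efficiency = 256/256 = 1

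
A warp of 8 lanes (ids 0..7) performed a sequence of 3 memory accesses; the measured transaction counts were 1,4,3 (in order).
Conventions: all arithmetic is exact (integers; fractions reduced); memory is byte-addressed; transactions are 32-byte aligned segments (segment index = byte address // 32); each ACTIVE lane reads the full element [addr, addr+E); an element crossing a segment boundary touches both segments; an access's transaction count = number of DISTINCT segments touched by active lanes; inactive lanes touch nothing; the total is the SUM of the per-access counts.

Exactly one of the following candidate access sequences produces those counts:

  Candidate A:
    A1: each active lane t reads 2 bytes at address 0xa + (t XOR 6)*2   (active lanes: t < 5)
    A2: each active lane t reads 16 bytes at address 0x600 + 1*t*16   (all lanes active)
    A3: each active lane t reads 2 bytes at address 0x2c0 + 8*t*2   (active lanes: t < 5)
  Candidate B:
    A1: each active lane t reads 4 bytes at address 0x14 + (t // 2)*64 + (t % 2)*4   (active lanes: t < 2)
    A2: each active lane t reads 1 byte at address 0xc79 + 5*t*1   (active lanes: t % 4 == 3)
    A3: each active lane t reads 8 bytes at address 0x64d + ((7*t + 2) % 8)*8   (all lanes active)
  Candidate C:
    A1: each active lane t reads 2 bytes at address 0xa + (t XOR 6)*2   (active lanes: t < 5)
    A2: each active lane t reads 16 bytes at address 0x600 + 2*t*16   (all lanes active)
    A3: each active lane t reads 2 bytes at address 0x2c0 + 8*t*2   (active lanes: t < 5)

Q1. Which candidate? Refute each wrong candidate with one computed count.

B: A2 gives 1 transaction, not 4
C: A2 gives 8 transactions, not 4
A: all counts match (1,4,3)

Answer: A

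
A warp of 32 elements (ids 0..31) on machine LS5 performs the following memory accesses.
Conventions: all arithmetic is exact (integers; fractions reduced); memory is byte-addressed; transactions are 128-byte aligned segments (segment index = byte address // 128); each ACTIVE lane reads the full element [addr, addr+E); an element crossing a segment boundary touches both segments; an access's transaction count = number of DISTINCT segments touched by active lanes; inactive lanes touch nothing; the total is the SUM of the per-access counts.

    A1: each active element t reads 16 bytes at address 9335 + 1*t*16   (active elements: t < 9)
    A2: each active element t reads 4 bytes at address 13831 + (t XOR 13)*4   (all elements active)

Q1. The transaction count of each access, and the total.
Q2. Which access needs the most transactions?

A1: 3 transactions
A2: 2 transactions

Answer: 3,2; total 5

Answer: A1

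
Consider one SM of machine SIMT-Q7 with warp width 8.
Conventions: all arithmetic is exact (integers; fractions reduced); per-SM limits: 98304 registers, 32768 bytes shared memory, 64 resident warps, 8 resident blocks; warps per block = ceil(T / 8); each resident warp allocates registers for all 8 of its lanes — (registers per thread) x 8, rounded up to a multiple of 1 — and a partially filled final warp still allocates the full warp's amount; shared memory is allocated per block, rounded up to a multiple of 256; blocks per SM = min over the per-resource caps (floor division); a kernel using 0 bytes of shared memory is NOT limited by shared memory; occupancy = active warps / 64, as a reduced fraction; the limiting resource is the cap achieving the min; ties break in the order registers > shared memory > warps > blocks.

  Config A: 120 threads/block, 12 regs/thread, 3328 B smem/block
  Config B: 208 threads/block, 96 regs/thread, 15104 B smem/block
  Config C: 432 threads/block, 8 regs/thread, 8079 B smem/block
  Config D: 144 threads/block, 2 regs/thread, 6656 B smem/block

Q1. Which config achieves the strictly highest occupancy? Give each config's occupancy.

occupancies: A 15/16, B 13/16, C 27/32, D 27/32

Answer: A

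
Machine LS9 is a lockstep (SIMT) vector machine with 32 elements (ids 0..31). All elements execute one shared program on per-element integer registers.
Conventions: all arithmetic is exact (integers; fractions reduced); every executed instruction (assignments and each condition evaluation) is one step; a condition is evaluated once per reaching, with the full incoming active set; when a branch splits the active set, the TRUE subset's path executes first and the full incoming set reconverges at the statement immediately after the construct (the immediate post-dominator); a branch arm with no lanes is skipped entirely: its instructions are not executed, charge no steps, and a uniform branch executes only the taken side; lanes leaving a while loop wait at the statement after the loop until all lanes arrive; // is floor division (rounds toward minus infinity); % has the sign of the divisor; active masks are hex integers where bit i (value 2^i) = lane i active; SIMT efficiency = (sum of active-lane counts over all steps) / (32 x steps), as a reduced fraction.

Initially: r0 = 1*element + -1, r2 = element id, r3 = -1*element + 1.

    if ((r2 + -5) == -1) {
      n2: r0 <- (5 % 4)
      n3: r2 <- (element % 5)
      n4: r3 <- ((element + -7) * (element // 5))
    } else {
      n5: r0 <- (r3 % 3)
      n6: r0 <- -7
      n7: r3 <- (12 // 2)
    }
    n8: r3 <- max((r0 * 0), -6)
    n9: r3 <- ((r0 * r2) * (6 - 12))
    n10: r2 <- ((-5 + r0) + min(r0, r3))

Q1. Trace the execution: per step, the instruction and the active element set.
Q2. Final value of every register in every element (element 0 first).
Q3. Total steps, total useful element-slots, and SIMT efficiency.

step 0: eval ((r2 + -5) == -1)       0xffffffff
step 1: r0 <- (5 % 4)                0x00000010
step 2: r2 <- (element % 5)          0x00000010
step 3: r3 <- ((element + -7) * (element // 5)) 0x00000010
step 4: r0 <- (r3 % 3)               0xffffffef
step 5: r0 <- -7                     0xffffffef
step 6: r3 <- (12 // 2)              0xffffffef
step 7: r3 <- max((r0 * 0), -6)      0xffffffff
step 8: r3 <- ((r0 * r2) * (6 - 12)) 0xffffffff
step 9: r2 <- ((-5 + r0) + min(r0, r3)) 0xffffffff

Answer: 10 steps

r0: -7,-7,-7,-7,1,-7,-7,-7,-7,-7,-7,-7,-7,-7,-7,-7,-7,-7,-7,-7,-7,-7,-7,-7,-7,-7,-7,-7,-7,-7,-7,-7
r2: -19,-19,-19,-19,-28,-19,-19,-19,-19,-19,-19,-19,-19,-19,-19,-19,-19,-19,-19,-19,-19,-19,-19,-19,-19,-19,-19,-19,-19,-19,-19,-19
r3: 0,42,84,126,-24,210,252,294,336,378,420,462,504,546,588,630,672,714,756,798,840,882,924,966,1008,1050,1092,1134,1176,1218,1260,1302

steps = 10; useful = 224; efficiency = 224/320 = 7/10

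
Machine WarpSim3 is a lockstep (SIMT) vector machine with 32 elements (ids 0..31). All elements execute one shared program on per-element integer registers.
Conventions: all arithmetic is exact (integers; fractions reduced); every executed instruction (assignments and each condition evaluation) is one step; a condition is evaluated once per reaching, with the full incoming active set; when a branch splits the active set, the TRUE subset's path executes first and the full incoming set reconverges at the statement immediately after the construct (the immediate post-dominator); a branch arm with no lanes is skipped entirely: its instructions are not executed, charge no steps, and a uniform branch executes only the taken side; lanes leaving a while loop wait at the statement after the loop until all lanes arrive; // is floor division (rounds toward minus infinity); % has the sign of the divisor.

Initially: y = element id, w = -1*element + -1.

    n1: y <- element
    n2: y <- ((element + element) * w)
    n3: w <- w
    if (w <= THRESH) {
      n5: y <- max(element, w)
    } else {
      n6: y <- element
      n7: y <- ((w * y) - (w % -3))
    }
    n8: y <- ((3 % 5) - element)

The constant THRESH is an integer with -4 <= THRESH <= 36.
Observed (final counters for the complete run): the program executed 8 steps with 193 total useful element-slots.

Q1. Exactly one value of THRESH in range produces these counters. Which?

Answer: THRESH = -2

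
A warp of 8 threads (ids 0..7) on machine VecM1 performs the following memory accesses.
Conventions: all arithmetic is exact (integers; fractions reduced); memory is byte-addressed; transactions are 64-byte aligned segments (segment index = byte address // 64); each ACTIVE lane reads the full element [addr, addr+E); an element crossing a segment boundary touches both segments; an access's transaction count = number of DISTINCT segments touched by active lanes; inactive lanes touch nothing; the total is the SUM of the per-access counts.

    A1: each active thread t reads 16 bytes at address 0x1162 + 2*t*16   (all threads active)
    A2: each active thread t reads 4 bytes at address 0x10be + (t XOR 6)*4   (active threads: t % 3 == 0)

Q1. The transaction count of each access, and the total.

A1: 5 transactions
A2: 2 transactions

Answer: 5,2; total 7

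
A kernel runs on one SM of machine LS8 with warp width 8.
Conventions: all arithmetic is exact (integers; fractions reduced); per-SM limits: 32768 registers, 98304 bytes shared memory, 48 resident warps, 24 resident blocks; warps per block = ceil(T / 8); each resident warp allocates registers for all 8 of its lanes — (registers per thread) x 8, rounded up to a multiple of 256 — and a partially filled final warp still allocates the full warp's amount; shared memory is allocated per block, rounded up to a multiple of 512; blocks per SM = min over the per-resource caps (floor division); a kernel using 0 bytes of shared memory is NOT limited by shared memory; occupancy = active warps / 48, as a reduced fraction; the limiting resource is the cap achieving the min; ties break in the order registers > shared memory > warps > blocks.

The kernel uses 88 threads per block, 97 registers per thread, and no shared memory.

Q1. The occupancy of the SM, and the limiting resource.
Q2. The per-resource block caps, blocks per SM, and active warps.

Answer: occupancy 11/24, limited by registers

registers: 2 blocks
shared memory: no limit (kernel uses none)
warps: 4 blocks
blocks: 24 blocks

Answer: 2 blocks, 22 active warps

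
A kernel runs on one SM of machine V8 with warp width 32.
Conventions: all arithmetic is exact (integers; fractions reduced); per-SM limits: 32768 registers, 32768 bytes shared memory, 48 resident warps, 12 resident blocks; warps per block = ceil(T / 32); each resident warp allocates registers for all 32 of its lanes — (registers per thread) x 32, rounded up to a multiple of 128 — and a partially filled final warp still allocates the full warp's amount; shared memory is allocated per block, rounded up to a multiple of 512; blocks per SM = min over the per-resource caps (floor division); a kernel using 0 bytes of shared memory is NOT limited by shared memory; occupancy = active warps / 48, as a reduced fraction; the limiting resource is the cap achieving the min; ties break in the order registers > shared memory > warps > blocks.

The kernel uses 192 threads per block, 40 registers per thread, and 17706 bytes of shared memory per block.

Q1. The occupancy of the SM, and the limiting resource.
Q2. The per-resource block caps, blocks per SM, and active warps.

Answer: occupancy 1/8, limited by shared memory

registers: 4 blocks
shared memory: 1 block
warps: 8 blocks
blocks: 12 blocks

Answer: 1 block, 6 active warps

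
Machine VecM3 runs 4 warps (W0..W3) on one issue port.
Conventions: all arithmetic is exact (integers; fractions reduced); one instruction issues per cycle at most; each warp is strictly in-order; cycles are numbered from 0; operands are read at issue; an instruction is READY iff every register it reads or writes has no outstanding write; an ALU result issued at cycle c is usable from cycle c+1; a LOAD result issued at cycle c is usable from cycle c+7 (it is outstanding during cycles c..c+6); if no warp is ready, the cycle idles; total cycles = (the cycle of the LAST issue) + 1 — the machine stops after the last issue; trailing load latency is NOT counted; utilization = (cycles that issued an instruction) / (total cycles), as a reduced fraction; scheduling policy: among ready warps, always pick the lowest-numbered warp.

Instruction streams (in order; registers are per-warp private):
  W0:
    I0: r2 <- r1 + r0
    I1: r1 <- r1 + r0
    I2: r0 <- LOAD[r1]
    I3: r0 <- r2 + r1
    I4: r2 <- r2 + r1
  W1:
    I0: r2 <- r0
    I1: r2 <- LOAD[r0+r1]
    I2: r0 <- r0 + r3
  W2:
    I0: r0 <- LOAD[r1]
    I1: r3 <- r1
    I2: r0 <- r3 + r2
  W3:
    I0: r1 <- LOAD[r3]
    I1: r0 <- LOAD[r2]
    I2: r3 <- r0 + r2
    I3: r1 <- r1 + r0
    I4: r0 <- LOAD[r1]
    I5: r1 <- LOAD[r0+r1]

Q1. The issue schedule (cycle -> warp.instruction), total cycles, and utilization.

cycle 0: W0.I0
cycle 1: W0.I1
cycle 2: W0.I2
cycle 3: W1.I0
cycle 4: W1.I1
cycle 5: W1.I2
cycle 6: W2.I0
cycle 7: W2.I1
cycle 8: W3.I0
cycle 9: W0.I3
cycle 10: W0.I4
cycle 11: W3.I1
cycle 12: idle
cycle 13: W2.I2
cycle 14: idle
cycle 15: idle
cycle 16: idle
cycle 17: idle
cycle 18: W3.I2
cycle 19: W3.I3
cycle 20: W3.I4
cycle 21: idle
cycle 22: idle
cycle 23: idle
cycle 24: idle
cycle 25: idle
cycle 26: idle
cycle 27: W3.I5

Answer: 28 cycles, utilization 17/28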